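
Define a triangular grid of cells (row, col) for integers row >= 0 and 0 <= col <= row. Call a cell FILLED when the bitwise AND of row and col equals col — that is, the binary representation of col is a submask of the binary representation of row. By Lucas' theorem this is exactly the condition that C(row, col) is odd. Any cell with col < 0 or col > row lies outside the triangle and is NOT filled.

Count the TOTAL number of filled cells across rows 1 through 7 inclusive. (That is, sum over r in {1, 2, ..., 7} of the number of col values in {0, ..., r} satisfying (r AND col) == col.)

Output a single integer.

r1=1 pc1: +2 =2
r2=10 pc1: +2 =4
r3=11 pc2: +4 =8
r4=100 pc1: +2 =10
r5=101 pc2: +4 =14
r6=110 pc2: +4 =18
r7=111 pc3: +8 =26

Answer: 26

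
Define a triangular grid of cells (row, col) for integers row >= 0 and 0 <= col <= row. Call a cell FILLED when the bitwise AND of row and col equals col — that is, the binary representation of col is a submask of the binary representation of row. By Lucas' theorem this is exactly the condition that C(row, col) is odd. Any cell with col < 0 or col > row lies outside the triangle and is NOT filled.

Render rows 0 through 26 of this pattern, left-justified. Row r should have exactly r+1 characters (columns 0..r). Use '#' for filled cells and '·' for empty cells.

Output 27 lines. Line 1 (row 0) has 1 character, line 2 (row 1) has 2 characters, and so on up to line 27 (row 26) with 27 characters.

Answer: #
##
#·#
####
#···#
##··##
#·#·#·#
########
#·······#
##······##
#·#·····#·#
####····####
#···#···#···#
##··##··##··##
#·#·#·#·#·#·#·#
################
#···············#
##··············##
#·#·············#·#
####············####
#···#···········#···#
##··##··········##··##
#·#·#·#·········#·#·#·#
########········########
#·······#·······#·······#
##······##······##······##
#·#·····#·#·····#·#·····#·#

Derivation:
r0=0: #
r1=1: ##
r2=10: #·#
r3=11: ####
r4=100: #···#
r5=101: ##··##
r6=110: #·#·#·#
r7=111: ########
r8=1000: #·······#
r9=1001: ##······##
r10=1010: #·#·····#·#
r11=1011: ####····####
r12=1100: #···#···#···#
r13=1101: ##··##··##··##
r14=1110: #·#·#·#·#·#·#·#
r15=1111: ################
r16=10000: #···············#
r17=10001: ##··············##
r18=10010: #·#·············#·#
r19=10011: ####············####
r20=10100: #···#···········#···#
r21=10101: ##··##··········##··##
r22=10110: #·#·#·#·········#·#·#·#
r23=10111: ########········########
r24=11000: #·······#·······#·······#
r25=11001: ##······##······##······##
r26=11010: #·#·····#·#·····#·#·····#·#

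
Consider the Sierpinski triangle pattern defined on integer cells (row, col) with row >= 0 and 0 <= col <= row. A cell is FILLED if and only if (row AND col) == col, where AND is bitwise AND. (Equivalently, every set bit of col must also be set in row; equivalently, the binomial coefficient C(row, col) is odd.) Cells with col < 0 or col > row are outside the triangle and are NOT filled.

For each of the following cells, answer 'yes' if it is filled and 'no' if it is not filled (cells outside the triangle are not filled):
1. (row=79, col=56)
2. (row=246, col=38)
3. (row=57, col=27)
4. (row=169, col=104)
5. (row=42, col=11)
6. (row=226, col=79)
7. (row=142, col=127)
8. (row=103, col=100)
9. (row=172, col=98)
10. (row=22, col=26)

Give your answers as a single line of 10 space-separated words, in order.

Answer: no yes no no no no no yes no no

Derivation:
(79,56): row=0b1001111, col=0b111000, row AND col = 0b1000 = 8; 8 != 56 -> empty
(246,38): row=0b11110110, col=0b100110, row AND col = 0b100110 = 38; 38 == 38 -> filled
(57,27): row=0b111001, col=0b11011, row AND col = 0b11001 = 25; 25 != 27 -> empty
(169,104): row=0b10101001, col=0b1101000, row AND col = 0b101000 = 40; 40 != 104 -> empty
(42,11): row=0b101010, col=0b1011, row AND col = 0b1010 = 10; 10 != 11 -> empty
(226,79): row=0b11100010, col=0b1001111, row AND col = 0b1000010 = 66; 66 != 79 -> empty
(142,127): row=0b10001110, col=0b1111111, row AND col = 0b1110 = 14; 14 != 127 -> empty
(103,100): row=0b1100111, col=0b1100100, row AND col = 0b1100100 = 100; 100 == 100 -> filled
(172,98): row=0b10101100, col=0b1100010, row AND col = 0b100000 = 32; 32 != 98 -> empty
(22,26): col outside [0, 22] -> not filled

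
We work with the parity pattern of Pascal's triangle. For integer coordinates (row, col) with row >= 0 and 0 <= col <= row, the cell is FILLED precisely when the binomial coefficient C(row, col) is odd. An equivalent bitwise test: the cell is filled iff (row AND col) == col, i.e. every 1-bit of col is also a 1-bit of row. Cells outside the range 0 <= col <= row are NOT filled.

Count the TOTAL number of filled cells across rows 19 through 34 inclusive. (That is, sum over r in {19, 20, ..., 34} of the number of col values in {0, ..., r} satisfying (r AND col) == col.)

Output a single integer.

Answer: 162

Derivation:
r19=10011 pc3: +8 =8
r20=10100 pc2: +4 =12
r21=10101 pc3: +8 =20
r22=10110 pc3: +8 =28
r23=10111 pc4: +16 =44
r24=11000 pc2: +4 =48
r25=11001 pc3: +8 =56
r26=11010 pc3: +8 =64
r27=11011 pc4: +16 =80
r28=11100 pc3: +8 =88
r29=11101 pc4: +16 =104
r30=11110 pc4: +16 =120
r31=11111 pc5: +32 =152
r32=100000 pc1: +2 =154
r33=100001 pc2: +4 =158
r34=100010 pc2: +4 =162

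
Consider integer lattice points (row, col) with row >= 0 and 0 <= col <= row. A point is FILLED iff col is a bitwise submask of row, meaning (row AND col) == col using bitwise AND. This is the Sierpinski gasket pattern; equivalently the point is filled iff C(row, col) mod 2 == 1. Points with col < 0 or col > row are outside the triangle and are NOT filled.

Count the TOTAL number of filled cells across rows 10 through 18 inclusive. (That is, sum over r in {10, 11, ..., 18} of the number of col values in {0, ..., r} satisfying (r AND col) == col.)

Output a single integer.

r10=1010 pc2: +4 =4
r11=1011 pc3: +8 =12
r12=1100 pc2: +4 =16
r13=1101 pc3: +8 =24
r14=1110 pc3: +8 =32
r15=1111 pc4: +16 =48
r16=10000 pc1: +2 =50
r17=10001 pc2: +4 =54
r18=10010 pc2: +4 =58

Answer: 58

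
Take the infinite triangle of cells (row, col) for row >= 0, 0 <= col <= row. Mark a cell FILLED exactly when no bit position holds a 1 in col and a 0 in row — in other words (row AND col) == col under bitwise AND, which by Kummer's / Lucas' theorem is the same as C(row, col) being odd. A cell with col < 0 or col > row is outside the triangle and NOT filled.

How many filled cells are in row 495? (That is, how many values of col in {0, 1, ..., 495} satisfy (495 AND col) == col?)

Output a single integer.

Answer: 256

Derivation:
495 in binary = 111101111
popcount(495) = number of 1-bits in 111101111 = 8
A col c satisfies (495 AND c) == c iff every set bit of c is also set in 495; each of the 8 set bits of 495 can independently be on or off in c.
count = 2^8 = 256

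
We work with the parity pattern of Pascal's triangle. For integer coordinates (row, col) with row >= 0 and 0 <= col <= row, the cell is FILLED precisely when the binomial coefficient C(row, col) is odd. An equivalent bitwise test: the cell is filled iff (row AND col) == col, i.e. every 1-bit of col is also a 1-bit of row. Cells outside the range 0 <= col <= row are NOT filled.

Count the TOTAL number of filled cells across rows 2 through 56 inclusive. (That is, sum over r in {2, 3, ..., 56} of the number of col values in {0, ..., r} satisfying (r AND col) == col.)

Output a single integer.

Answer: 518

Derivation:
r2=10 pc1: +2 =2
r3=11 pc2: +4 =6
r4=100 pc1: +2 =8
r5=101 pc2: +4 =12
r6=110 pc2: +4 =16
r7=111 pc3: +8 =24
r8=1000 pc1: +2 =26
r9=1001 pc2: +4 =30
r10=1010 pc2: +4 =34
r11=1011 pc3: +8 =42
r12=1100 pc2: +4 =46
r13=1101 pc3: +8 =54
r14=1110 pc3: +8 =62
r15=1111 pc4: +16 =78
r16=10000 pc1: +2 =80
r17=10001 pc2: +4 =84
r18=10010 pc2: +4 =88
r19=10011 pc3: +8 =96
r20=10100 pc2: +4 =100
r21=10101 pc3: +8 =108
r22=10110 pc3: +8 =116
r23=10111 pc4: +16 =132
r24=11000 pc2: +4 =136
r25=11001 pc3: +8 =144
r26=11010 pc3: +8 =152
r27=11011 pc4: +16 =168
r28=11100 pc3: +8 =176
r29=11101 pc4: +16 =192
r30=11110 pc4: +16 =208
r31=11111 pc5: +32 =240
r32=100000 pc1: +2 =242
r33=100001 pc2: +4 =246
r34=100010 pc2: +4 =250
r35=100011 pc3: +8 =258
r36=100100 pc2: +4 =262
r37=100101 pc3: +8 =270
r38=100110 pc3: +8 =278
r39=100111 pc4: +16 =294
r40=101000 pc2: +4 =298
r41=101001 pc3: +8 =306
r42=101010 pc3: +8 =314
r43=101011 pc4: +16 =330
r44=101100 pc3: +8 =338
r45=101101 pc4: +16 =354
r46=101110 pc4: +16 =370
r47=101111 pc5: +32 =402
r48=110000 pc2: +4 =406
r49=110001 pc3: +8 =414
r50=110010 pc3: +8 =422
r51=110011 pc4: +16 =438
r52=110100 pc3: +8 =446
r53=110101 pc4: +16 =462
r54=110110 pc4: +16 =478
r55=110111 pc5: +32 =510
r56=111000 pc3: +8 =518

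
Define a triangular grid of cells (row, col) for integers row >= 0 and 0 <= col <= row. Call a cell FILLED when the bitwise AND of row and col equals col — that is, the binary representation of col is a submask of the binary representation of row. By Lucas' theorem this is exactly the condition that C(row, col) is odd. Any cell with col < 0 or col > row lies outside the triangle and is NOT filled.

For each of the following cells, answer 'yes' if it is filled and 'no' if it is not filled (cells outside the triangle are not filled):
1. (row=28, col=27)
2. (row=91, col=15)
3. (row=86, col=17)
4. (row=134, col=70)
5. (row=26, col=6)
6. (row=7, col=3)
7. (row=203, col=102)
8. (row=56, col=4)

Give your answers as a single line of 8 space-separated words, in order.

Answer: no no no no no yes no no

Derivation:
(28,27): row=0b11100, col=0b11011, row AND col = 0b11000 = 24; 24 != 27 -> empty
(91,15): row=0b1011011, col=0b1111, row AND col = 0b1011 = 11; 11 != 15 -> empty
(86,17): row=0b1010110, col=0b10001, row AND col = 0b10000 = 16; 16 != 17 -> empty
(134,70): row=0b10000110, col=0b1000110, row AND col = 0b110 = 6; 6 != 70 -> empty
(26,6): row=0b11010, col=0b110, row AND col = 0b10 = 2; 2 != 6 -> empty
(7,3): row=0b111, col=0b11, row AND col = 0b11 = 3; 3 == 3 -> filled
(203,102): row=0b11001011, col=0b1100110, row AND col = 0b1000010 = 66; 66 != 102 -> empty
(56,4): row=0b111000, col=0b100, row AND col = 0b0 = 0; 0 != 4 -> empty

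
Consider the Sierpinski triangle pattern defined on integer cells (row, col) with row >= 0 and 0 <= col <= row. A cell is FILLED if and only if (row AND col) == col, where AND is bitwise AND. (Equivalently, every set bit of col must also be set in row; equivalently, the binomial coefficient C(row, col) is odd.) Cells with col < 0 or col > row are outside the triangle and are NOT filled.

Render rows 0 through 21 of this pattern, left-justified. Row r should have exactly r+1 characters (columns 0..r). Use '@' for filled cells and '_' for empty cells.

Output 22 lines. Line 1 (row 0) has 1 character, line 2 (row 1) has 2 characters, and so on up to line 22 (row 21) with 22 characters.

Answer: @
@@
@_@
@@@@
@___@
@@__@@
@_@_@_@
@@@@@@@@
@_______@
@@______@@
@_@_____@_@
@@@@____@@@@
@___@___@___@
@@__@@__@@__@@
@_@_@_@_@_@_@_@
@@@@@@@@@@@@@@@@
@_______________@
@@______________@@
@_@_____________@_@
@@@@____________@@@@
@___@___________@___@
@@__@@__________@@__@@

Derivation:
r0=0: @
r1=1: @@
r2=10: @_@
r3=11: @@@@
r4=100: @___@
r5=101: @@__@@
r6=110: @_@_@_@
r7=111: @@@@@@@@
r8=1000: @_______@
r9=1001: @@______@@
r10=1010: @_@_____@_@
r11=1011: @@@@____@@@@
r12=1100: @___@___@___@
r13=1101: @@__@@__@@__@@
r14=1110: @_@_@_@_@_@_@_@
r15=1111: @@@@@@@@@@@@@@@@
r16=10000: @_______________@
r17=10001: @@______________@@
r18=10010: @_@_____________@_@
r19=10011: @@@@____________@@@@
r20=10100: @___@___________@___@
r21=10101: @@__@@__________@@__@@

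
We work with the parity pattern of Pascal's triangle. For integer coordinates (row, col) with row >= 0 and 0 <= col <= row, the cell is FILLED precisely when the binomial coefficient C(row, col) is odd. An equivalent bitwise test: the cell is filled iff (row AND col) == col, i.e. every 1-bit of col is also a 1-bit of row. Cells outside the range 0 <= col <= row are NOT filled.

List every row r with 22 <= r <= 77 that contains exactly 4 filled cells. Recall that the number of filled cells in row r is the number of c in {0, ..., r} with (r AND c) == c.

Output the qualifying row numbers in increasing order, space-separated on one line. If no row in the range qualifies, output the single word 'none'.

Answer: 24 33 34 36 40 48 65 66 68 72

Derivation:
Row r has 2^popcount(r) filled cells, so we need popcount(r) = log2(4) = 2.
Scan r = 22..77 and keep those with exactly 2 one-bits:
r=22=10110 popcount=3 -> skip
r=23=10111 popcount=4 -> skip
r=24=11000 popcount=2 -> KEEP
r=25=11001 popcount=3 -> skip
r=26=11010 popcount=3 -> skip
r=27=11011 popcount=4 -> skip
r=28=11100 popcount=3 -> skip
r=29=11101 popcount=4 -> skip
r=30=11110 popcount=4 -> skip
r=31=11111 popcount=5 -> skip
r=32=100000 popcount=1 -> skip
r=33=100001 popcount=2 -> KEEP
r=34=100010 popcount=2 -> KEEP
r=35=100011 popcount=3 -> skip
r=36=100100 popcount=2 -> KEEP
r=37=100101 popcount=3 -> skip
r=38=100110 popcount=3 -> skip
r=39=100111 popcount=4 -> skip
r=40=101000 popcount=2 -> KEEP
r=41=101001 popcount=3 -> skip
r=42=101010 popcount=3 -> skip
r=43=101011 popcount=4 -> skip
r=44=101100 popcount=3 -> skip
r=45=101101 popcount=4 -> skip
r=46=101110 popcount=4 -> skip
r=47=101111 popcount=5 -> skip
r=48=110000 popcount=2 -> KEEP
r=49=110001 popcount=3 -> skip
r=50=110010 popcount=3 -> skip
r=51=110011 popcount=4 -> skip
r=52=110100 popcount=3 -> skip
r=53=110101 popcount=4 -> skip
r=54=110110 popcount=4 -> skip
r=55=110111 popcount=5 -> skip
r=56=111000 popcount=3 -> skip
r=57=111001 popcount=4 -> skip
r=58=111010 popcount=4 -> skip
r=59=111011 popcount=5 -> skip
r=60=111100 popcount=4 -> skip
r=61=111101 popcount=5 -> skip
r=62=111110 popcount=5 -> skip
r=63=111111 popcount=6 -> skip
r=64=1000000 popcount=1 -> skip
r=65=1000001 popcount=2 -> KEEP
r=66=1000010 popcount=2 -> KEEP
r=67=1000011 popcount=3 -> skip
r=68=1000100 popcount=2 -> KEEP
r=69=1000101 popcount=3 -> skip
r=70=1000110 popcount=3 -> skip
r=71=1000111 popcount=4 -> skip
r=72=1001000 popcount=2 -> KEEP
r=73=1001001 popcount=3 -> skip
r=74=1001010 popcount=3 -> skip
r=75=1001011 popcount=4 -> skip
r=76=1001100 popcount=3 -> skip
r=77=1001101 popcount=4 -> skip
Kept rows: 24 33 34 36 40 48 65 66 68 72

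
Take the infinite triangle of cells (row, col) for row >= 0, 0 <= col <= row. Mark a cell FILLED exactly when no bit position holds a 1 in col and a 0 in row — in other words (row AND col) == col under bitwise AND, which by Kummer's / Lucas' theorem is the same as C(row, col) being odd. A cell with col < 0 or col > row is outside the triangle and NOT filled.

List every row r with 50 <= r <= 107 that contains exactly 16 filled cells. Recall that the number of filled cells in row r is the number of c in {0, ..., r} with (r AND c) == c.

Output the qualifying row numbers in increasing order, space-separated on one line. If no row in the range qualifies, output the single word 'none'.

Row r has 2^popcount(r) filled cells, so we need popcount(r) = log2(16) = 4.
Scan r = 50..107 and keep those with exactly 4 one-bits:
r=50=110010 popcount=3 -> skip
r=51=110011 popcount=4 -> KEEP
r=52=110100 popcount=3 -> skip
r=53=110101 popcount=4 -> KEEP
r=54=110110 popcount=4 -> KEEP
r=55=110111 popcount=5 -> skip
r=56=111000 popcount=3 -> skip
r=57=111001 popcount=4 -> KEEP
r=58=111010 popcount=4 -> KEEP
r=59=111011 popcount=5 -> skip
r=60=111100 popcount=4 -> KEEP
r=61=111101 popcount=5 -> skip
r=62=111110 popcount=5 -> skip
r=63=111111 popcount=6 -> skip
r=64=1000000 popcount=1 -> skip
r=65=1000001 popcount=2 -> skip
r=66=1000010 popcount=2 -> skip
r=67=1000011 popcount=3 -> skip
r=68=1000100 popcount=2 -> skip
r=69=1000101 popcount=3 -> skip
r=70=1000110 popcount=3 -> skip
r=71=1000111 popcount=4 -> KEEP
r=72=1001000 popcount=2 -> skip
r=73=1001001 popcount=3 -> skip
r=74=1001010 popcount=3 -> skip
r=75=1001011 popcount=4 -> KEEP
r=76=1001100 popcount=3 -> skip
r=77=1001101 popcount=4 -> KEEP
r=78=1001110 popcount=4 -> KEEP
r=79=1001111 popcount=5 -> skip
r=80=1010000 popcount=2 -> skip
r=81=1010001 popcount=3 -> skip
r=82=1010010 popcount=3 -> skip
r=83=1010011 popcount=4 -> KEEP
r=84=1010100 popcount=3 -> skip
r=85=1010101 popcount=4 -> KEEP
r=86=1010110 popcount=4 -> KEEP
r=87=1010111 popcount=5 -> skip
r=88=1011000 popcount=3 -> skip
r=89=1011001 popcount=4 -> KEEP
r=90=1011010 popcount=4 -> KEEP
r=91=1011011 popcount=5 -> skip
r=92=1011100 popcount=4 -> KEEP
r=93=1011101 popcount=5 -> skip
r=94=1011110 popcount=5 -> skip
r=95=1011111 popcount=6 -> skip
r=96=1100000 popcount=2 -> skip
r=97=1100001 popcount=3 -> skip
r=98=1100010 popcount=3 -> skip
r=99=1100011 popcount=4 -> KEEP
r=100=1100100 popcount=3 -> skip
r=101=1100101 popcount=4 -> KEEP
r=102=1100110 popcount=4 -> KEEP
r=103=1100111 popcount=5 -> skip
r=104=1101000 popcount=3 -> skip
r=105=1101001 popcount=4 -> KEEP
r=106=1101010 popcount=4 -> KEEP
r=107=1101011 popcount=5 -> skip
Kept rows: 51 53 54 57 58 60 71 75 77 78 83 85 86 89 90 92 99 101 102 105 106

Answer: 51 53 54 57 58 60 71 75 77 78 83 85 86 89 90 92 99 101 102 105 106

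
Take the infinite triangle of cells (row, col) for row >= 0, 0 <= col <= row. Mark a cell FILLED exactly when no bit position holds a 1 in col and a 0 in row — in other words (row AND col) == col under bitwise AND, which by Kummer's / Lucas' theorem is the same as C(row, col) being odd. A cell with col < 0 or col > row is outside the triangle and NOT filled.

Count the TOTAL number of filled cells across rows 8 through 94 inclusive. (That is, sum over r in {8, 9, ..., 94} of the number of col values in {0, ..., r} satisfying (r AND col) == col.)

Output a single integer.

Answer: 1124

Derivation:
r8=1000 pc1: +2 =2
r9=1001 pc2: +4 =6
r10=1010 pc2: +4 =10
r11=1011 pc3: +8 =18
r12=1100 pc2: +4 =22
r13=1101 pc3: +8 =30
r14=1110 pc3: +8 =38
r15=1111 pc4: +16 =54
r16=10000 pc1: +2 =56
r17=10001 pc2: +4 =60
r18=10010 pc2: +4 =64
r19=10011 pc3: +8 =72
r20=10100 pc2: +4 =76
r21=10101 pc3: +8 =84
r22=10110 pc3: +8 =92
r23=10111 pc4: +16 =108
r24=11000 pc2: +4 =112
r25=11001 pc3: +8 =120
r26=11010 pc3: +8 =128
r27=11011 pc4: +16 =144
r28=11100 pc3: +8 =152
r29=11101 pc4: +16 =168
r30=11110 pc4: +16 =184
r31=11111 pc5: +32 =216
r32=100000 pc1: +2 =218
r33=100001 pc2: +4 =222
r34=100010 pc2: +4 =226
r35=100011 pc3: +8 =234
r36=100100 pc2: +4 =238
r37=100101 pc3: +8 =246
r38=100110 pc3: +8 =254
r39=100111 pc4: +16 =270
r40=101000 pc2: +4 =274
r41=101001 pc3: +8 =282
r42=101010 pc3: +8 =290
r43=101011 pc4: +16 =306
r44=101100 pc3: +8 =314
r45=101101 pc4: +16 =330
r46=101110 pc4: +16 =346
r47=101111 pc5: +32 =378
r48=110000 pc2: +4 =382
r49=110001 pc3: +8 =390
r50=110010 pc3: +8 =398
r51=110011 pc4: +16 =414
r52=110100 pc3: +8 =422
r53=110101 pc4: +16 =438
r54=110110 pc4: +16 =454
r55=110111 pc5: +32 =486
r56=111000 pc3: +8 =494
r57=111001 pc4: +16 =510
r58=111010 pc4: +16 =526
r59=111011 pc5: +32 =558
r60=111100 pc4: +16 =574
r61=111101 pc5: +32 =606
r62=111110 pc5: +32 =638
r63=111111 pc6: +64 =702
r64=1000000 pc1: +2 =704
r65=1000001 pc2: +4 =708
r66=1000010 pc2: +4 =712
r67=1000011 pc3: +8 =720
r68=1000100 pc2: +4 =724
r69=1000101 pc3: +8 =732
r70=1000110 pc3: +8 =740
r71=1000111 pc4: +16 =756
r72=1001000 pc2: +4 =760
r73=1001001 pc3: +8 =768
r74=1001010 pc3: +8 =776
r75=1001011 pc4: +16 =792
r76=1001100 pc3: +8 =800
r77=1001101 pc4: +16 =816
r78=1001110 pc4: +16 =832
r79=1001111 pc5: +32 =864
r80=1010000 pc2: +4 =868
r81=1010001 pc3: +8 =876
r82=1010010 pc3: +8 =884
r83=1010011 pc4: +16 =900
r84=1010100 pc3: +8 =908
r85=1010101 pc4: +16 =924
r86=1010110 pc4: +16 =940
r87=1010111 pc5: +32 =972
r88=1011000 pc3: +8 =980
r89=1011001 pc4: +16 =996
r90=1011010 pc4: +16 =1012
r91=1011011 pc5: +32 =1044
r92=1011100 pc4: +16 =1060
r93=1011101 pc5: +32 =1092
r94=1011110 pc5: +32 =1124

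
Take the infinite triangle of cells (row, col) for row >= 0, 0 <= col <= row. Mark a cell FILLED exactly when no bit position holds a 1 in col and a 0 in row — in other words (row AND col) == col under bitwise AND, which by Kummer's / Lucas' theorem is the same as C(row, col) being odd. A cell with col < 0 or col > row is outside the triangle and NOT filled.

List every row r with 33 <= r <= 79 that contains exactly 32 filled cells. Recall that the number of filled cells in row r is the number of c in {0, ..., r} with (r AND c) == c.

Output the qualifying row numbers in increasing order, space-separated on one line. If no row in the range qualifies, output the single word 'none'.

Answer: 47 55 59 61 62 79

Derivation:
Row r has 2^popcount(r) filled cells, so we need popcount(r) = log2(32) = 5.
Scan r = 33..79 and keep those with exactly 5 one-bits:
r=33=100001 popcount=2 -> skip
r=34=100010 popcount=2 -> skip
r=35=100011 popcount=3 -> skip
r=36=100100 popcount=2 -> skip
r=37=100101 popcount=3 -> skip
r=38=100110 popcount=3 -> skip
r=39=100111 popcount=4 -> skip
r=40=101000 popcount=2 -> skip
r=41=101001 popcount=3 -> skip
r=42=101010 popcount=3 -> skip
r=43=101011 popcount=4 -> skip
r=44=101100 popcount=3 -> skip
r=45=101101 popcount=4 -> skip
r=46=101110 popcount=4 -> skip
r=47=101111 popcount=5 -> KEEP
r=48=110000 popcount=2 -> skip
r=49=110001 popcount=3 -> skip
r=50=110010 popcount=3 -> skip
r=51=110011 popcount=4 -> skip
r=52=110100 popcount=3 -> skip
r=53=110101 popcount=4 -> skip
r=54=110110 popcount=4 -> skip
r=55=110111 popcount=5 -> KEEP
r=56=111000 popcount=3 -> skip
r=57=111001 popcount=4 -> skip
r=58=111010 popcount=4 -> skip
r=59=111011 popcount=5 -> KEEP
r=60=111100 popcount=4 -> skip
r=61=111101 popcount=5 -> KEEP
r=62=111110 popcount=5 -> KEEP
r=63=111111 popcount=6 -> skip
r=64=1000000 popcount=1 -> skip
r=65=1000001 popcount=2 -> skip
r=66=1000010 popcount=2 -> skip
r=67=1000011 popcount=3 -> skip
r=68=1000100 popcount=2 -> skip
r=69=1000101 popcount=3 -> skip
r=70=1000110 popcount=3 -> skip
r=71=1000111 popcount=4 -> skip
r=72=1001000 popcount=2 -> skip
r=73=1001001 popcount=3 -> skip
r=74=1001010 popcount=3 -> skip
r=75=1001011 popcount=4 -> skip
r=76=1001100 popcount=3 -> skip
r=77=1001101 popcount=4 -> skip
r=78=1001110 popcount=4 -> skip
r=79=1001111 popcount=5 -> KEEP
Kept rows: 47 55 59 61 62 79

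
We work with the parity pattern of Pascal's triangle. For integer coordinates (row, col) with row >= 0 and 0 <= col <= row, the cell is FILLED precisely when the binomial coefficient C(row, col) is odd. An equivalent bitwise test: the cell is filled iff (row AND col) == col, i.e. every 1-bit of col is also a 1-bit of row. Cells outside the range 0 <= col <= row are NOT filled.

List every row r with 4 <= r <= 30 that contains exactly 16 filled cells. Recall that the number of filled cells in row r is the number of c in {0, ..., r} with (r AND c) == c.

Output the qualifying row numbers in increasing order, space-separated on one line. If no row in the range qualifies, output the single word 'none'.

Answer: 15 23 27 29 30

Derivation:
Row r has 2^popcount(r) filled cells, so we need popcount(r) = log2(16) = 4.
Scan r = 4..30 and keep those with exactly 4 one-bits:
r=4=100 popcount=1 -> skip
r=5=101 popcount=2 -> skip
r=6=110 popcount=2 -> skip
r=7=111 popcount=3 -> skip
r=8=1000 popcount=1 -> skip
r=9=1001 popcount=2 -> skip
r=10=1010 popcount=2 -> skip
r=11=1011 popcount=3 -> skip
r=12=1100 popcount=2 -> skip
r=13=1101 popcount=3 -> skip
r=14=1110 popcount=3 -> skip
r=15=1111 popcount=4 -> KEEP
r=16=10000 popcount=1 -> skip
r=17=10001 popcount=2 -> skip
r=18=10010 popcount=2 -> skip
r=19=10011 popcount=3 -> skip
r=20=10100 popcount=2 -> skip
r=21=10101 popcount=3 -> skip
r=22=10110 popcount=3 -> skip
r=23=10111 popcount=4 -> KEEP
r=24=11000 popcount=2 -> skip
r=25=11001 popcount=3 -> skip
r=26=11010 popcount=3 -> skip
r=27=11011 popcount=4 -> KEEP
r=28=11100 popcount=3 -> skip
r=29=11101 popcount=4 -> KEEP
r=30=11110 popcount=4 -> KEEP
Kept rows: 15 23 27 29 30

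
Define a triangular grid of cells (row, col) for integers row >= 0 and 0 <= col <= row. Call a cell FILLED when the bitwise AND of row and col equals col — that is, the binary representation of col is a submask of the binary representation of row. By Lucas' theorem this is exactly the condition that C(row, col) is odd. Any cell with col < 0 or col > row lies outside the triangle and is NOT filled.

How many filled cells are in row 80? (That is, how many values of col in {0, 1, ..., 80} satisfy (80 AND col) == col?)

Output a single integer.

80 in binary = 1010000
popcount(80) = number of 1-bits in 1010000 = 2
A col c satisfies (80 AND c) == c iff every set bit of c is also set in 80; each of the 2 set bits of 80 can independently be on or off in c.
count = 2^2 = 4

Answer: 4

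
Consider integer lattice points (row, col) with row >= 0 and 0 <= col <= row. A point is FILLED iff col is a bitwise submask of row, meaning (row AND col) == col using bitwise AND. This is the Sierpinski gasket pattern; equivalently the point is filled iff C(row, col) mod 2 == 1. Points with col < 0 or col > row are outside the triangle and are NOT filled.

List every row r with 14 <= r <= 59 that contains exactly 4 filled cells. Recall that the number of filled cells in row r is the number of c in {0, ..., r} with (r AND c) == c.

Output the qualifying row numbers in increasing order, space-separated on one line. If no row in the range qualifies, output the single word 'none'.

Row r has 2^popcount(r) filled cells, so we need popcount(r) = log2(4) = 2.
Scan r = 14..59 and keep those with exactly 2 one-bits:
r=14=1110 popcount=3 -> skip
r=15=1111 popcount=4 -> skip
r=16=10000 popcount=1 -> skip
r=17=10001 popcount=2 -> KEEP
r=18=10010 popcount=2 -> KEEP
r=19=10011 popcount=3 -> skip
r=20=10100 popcount=2 -> KEEP
r=21=10101 popcount=3 -> skip
r=22=10110 popcount=3 -> skip
r=23=10111 popcount=4 -> skip
r=24=11000 popcount=2 -> KEEP
r=25=11001 popcount=3 -> skip
r=26=11010 popcount=3 -> skip
r=27=11011 popcount=4 -> skip
r=28=11100 popcount=3 -> skip
r=29=11101 popcount=4 -> skip
r=30=11110 popcount=4 -> skip
r=31=11111 popcount=5 -> skip
r=32=100000 popcount=1 -> skip
r=33=100001 popcount=2 -> KEEP
r=34=100010 popcount=2 -> KEEP
r=35=100011 popcount=3 -> skip
r=36=100100 popcount=2 -> KEEP
r=37=100101 popcount=3 -> skip
r=38=100110 popcount=3 -> skip
r=39=100111 popcount=4 -> skip
r=40=101000 popcount=2 -> KEEP
r=41=101001 popcount=3 -> skip
r=42=101010 popcount=3 -> skip
r=43=101011 popcount=4 -> skip
r=44=101100 popcount=3 -> skip
r=45=101101 popcount=4 -> skip
r=46=101110 popcount=4 -> skip
r=47=101111 popcount=5 -> skip
r=48=110000 popcount=2 -> KEEP
r=49=110001 popcount=3 -> skip
r=50=110010 popcount=3 -> skip
r=51=110011 popcount=4 -> skip
r=52=110100 popcount=3 -> skip
r=53=110101 popcount=4 -> skip
r=54=110110 popcount=4 -> skip
r=55=110111 popcount=5 -> skip
r=56=111000 popcount=3 -> skip
r=57=111001 popcount=4 -> skip
r=58=111010 popcount=4 -> skip
r=59=111011 popcount=5 -> skip
Kept rows: 17 18 20 24 33 34 36 40 48

Answer: 17 18 20 24 33 34 36 40 48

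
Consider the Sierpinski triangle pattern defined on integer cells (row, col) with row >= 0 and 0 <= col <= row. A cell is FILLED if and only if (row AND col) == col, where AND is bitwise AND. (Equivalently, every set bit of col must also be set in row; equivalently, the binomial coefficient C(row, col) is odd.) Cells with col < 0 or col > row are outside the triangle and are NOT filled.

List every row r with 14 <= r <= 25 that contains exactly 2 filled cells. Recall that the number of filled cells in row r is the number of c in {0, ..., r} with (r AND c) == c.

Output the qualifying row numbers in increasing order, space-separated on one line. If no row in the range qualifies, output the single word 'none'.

Row r has 2^popcount(r) filled cells, so we need popcount(r) = log2(2) = 1.
Scan r = 14..25 and keep those with exactly 1 one-bits:
r=14=1110 popcount=3 -> skip
r=15=1111 popcount=4 -> skip
r=16=10000 popcount=1 -> KEEP
r=17=10001 popcount=2 -> skip
r=18=10010 popcount=2 -> skip
r=19=10011 popcount=3 -> skip
r=20=10100 popcount=2 -> skip
r=21=10101 popcount=3 -> skip
r=22=10110 popcount=3 -> skip
r=23=10111 popcount=4 -> skip
r=24=11000 popcount=2 -> skip
r=25=11001 popcount=3 -> skip
Kept rows: 16

Answer: 16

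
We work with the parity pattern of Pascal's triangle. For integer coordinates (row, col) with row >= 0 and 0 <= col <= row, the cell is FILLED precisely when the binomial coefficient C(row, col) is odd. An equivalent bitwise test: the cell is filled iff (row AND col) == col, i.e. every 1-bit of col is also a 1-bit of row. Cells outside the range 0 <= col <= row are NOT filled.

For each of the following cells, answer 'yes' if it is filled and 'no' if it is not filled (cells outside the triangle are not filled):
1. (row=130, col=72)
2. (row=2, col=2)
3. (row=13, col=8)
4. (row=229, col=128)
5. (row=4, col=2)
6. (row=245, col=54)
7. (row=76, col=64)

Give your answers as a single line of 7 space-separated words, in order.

(130,72): row=0b10000010, col=0b1001000, row AND col = 0b0 = 0; 0 != 72 -> empty
(2,2): row=0b10, col=0b10, row AND col = 0b10 = 2; 2 == 2 -> filled
(13,8): row=0b1101, col=0b1000, row AND col = 0b1000 = 8; 8 == 8 -> filled
(229,128): row=0b11100101, col=0b10000000, row AND col = 0b10000000 = 128; 128 == 128 -> filled
(4,2): row=0b100, col=0b10, row AND col = 0b0 = 0; 0 != 2 -> empty
(245,54): row=0b11110101, col=0b110110, row AND col = 0b110100 = 52; 52 != 54 -> empty
(76,64): row=0b1001100, col=0b1000000, row AND col = 0b1000000 = 64; 64 == 64 -> filled

Answer: no yes yes yes no no yes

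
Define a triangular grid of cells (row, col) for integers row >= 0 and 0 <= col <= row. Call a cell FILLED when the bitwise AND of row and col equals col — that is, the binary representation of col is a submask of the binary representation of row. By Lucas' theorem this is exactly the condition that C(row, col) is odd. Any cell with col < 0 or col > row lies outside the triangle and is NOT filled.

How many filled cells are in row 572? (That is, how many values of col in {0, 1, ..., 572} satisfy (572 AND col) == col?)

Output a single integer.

572 in binary = 1000111100
popcount(572) = number of 1-bits in 1000111100 = 5
A col c satisfies (572 AND c) == c iff every set bit of c is also set in 572; each of the 5 set bits of 572 can independently be on or off in c.
count = 2^5 = 32

Answer: 32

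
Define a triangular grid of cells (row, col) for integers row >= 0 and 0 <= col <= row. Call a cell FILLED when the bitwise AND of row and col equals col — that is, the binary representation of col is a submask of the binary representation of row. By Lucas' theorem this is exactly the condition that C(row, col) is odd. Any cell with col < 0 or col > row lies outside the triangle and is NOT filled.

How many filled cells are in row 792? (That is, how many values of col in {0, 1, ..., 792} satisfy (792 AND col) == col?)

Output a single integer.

Answer: 16

Derivation:
792 in binary = 1100011000
popcount(792) = number of 1-bits in 1100011000 = 4
A col c satisfies (792 AND c) == c iff every set bit of c is also set in 792; each of the 4 set bits of 792 can independently be on or off in c.
count = 2^4 = 16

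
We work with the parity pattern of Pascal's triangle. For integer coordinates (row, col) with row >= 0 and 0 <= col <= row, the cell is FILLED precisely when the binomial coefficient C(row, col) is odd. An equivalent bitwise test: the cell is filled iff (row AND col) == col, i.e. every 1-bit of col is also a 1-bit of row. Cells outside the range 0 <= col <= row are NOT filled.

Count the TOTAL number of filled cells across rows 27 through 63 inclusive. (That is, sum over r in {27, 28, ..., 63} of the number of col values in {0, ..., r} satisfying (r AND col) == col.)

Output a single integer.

Answer: 574

Derivation:
r27=11011 pc4: +16 =16
r28=11100 pc3: +8 =24
r29=11101 pc4: +16 =40
r30=11110 pc4: +16 =56
r31=11111 pc5: +32 =88
r32=100000 pc1: +2 =90
r33=100001 pc2: +4 =94
r34=100010 pc2: +4 =98
r35=100011 pc3: +8 =106
r36=100100 pc2: +4 =110
r37=100101 pc3: +8 =118
r38=100110 pc3: +8 =126
r39=100111 pc4: +16 =142
r40=101000 pc2: +4 =146
r41=101001 pc3: +8 =154
r42=101010 pc3: +8 =162
r43=101011 pc4: +16 =178
r44=101100 pc3: +8 =186
r45=101101 pc4: +16 =202
r46=101110 pc4: +16 =218
r47=101111 pc5: +32 =250
r48=110000 pc2: +4 =254
r49=110001 pc3: +8 =262
r50=110010 pc3: +8 =270
r51=110011 pc4: +16 =286
r52=110100 pc3: +8 =294
r53=110101 pc4: +16 =310
r54=110110 pc4: +16 =326
r55=110111 pc5: +32 =358
r56=111000 pc3: +8 =366
r57=111001 pc4: +16 =382
r58=111010 pc4: +16 =398
r59=111011 pc5: +32 =430
r60=111100 pc4: +16 =446
r61=111101 pc5: +32 =478
r62=111110 pc5: +32 =510
r63=111111 pc6: +64 =574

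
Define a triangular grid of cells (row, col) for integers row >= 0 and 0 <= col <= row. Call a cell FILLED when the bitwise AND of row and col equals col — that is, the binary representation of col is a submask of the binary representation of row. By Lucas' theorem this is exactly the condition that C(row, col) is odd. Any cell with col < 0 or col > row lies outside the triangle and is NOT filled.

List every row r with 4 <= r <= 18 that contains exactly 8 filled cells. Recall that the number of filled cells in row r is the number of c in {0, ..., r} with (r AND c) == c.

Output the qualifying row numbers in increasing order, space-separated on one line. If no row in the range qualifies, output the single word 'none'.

Row r has 2^popcount(r) filled cells, so we need popcount(r) = log2(8) = 3.
Scan r = 4..18 and keep those with exactly 3 one-bits:
r=4=100 popcount=1 -> skip
r=5=101 popcount=2 -> skip
r=6=110 popcount=2 -> skip
r=7=111 popcount=3 -> KEEP
r=8=1000 popcount=1 -> skip
r=9=1001 popcount=2 -> skip
r=10=1010 popcount=2 -> skip
r=11=1011 popcount=3 -> KEEP
r=12=1100 popcount=2 -> skip
r=13=1101 popcount=3 -> KEEP
r=14=1110 popcount=3 -> KEEP
r=15=1111 popcount=4 -> skip
r=16=10000 popcount=1 -> skip
r=17=10001 popcount=2 -> skip
r=18=10010 popcount=2 -> skip
Kept rows: 7 11 13 14

Answer: 7 11 13 14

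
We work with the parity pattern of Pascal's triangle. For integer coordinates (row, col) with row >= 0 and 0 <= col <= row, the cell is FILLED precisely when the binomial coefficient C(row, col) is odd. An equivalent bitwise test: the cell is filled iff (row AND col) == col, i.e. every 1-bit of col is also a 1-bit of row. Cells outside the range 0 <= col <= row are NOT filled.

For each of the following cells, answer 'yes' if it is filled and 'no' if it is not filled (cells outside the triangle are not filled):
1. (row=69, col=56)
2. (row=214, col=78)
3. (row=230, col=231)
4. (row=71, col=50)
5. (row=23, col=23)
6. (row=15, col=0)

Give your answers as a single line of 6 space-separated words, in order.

(69,56): row=0b1000101, col=0b111000, row AND col = 0b0 = 0; 0 != 56 -> empty
(214,78): row=0b11010110, col=0b1001110, row AND col = 0b1000110 = 70; 70 != 78 -> empty
(230,231): col outside [0, 230] -> not filled
(71,50): row=0b1000111, col=0b110010, row AND col = 0b10 = 2; 2 != 50 -> empty
(23,23): row=0b10111, col=0b10111, row AND col = 0b10111 = 23; 23 == 23 -> filled
(15,0): row=0b1111, col=0b0, row AND col = 0b0 = 0; 0 == 0 -> filled

Answer: no no no no yes yes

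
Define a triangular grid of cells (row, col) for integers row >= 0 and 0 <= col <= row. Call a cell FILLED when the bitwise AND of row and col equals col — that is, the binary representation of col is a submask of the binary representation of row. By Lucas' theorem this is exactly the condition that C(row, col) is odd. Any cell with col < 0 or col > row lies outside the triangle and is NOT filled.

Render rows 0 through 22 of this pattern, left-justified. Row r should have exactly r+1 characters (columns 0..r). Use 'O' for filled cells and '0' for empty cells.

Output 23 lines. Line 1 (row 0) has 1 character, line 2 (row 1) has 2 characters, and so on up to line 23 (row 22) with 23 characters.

Answer: O
OO
O0O
OOOO
O000O
OO00OO
O0O0O0O
OOOOOOOO
O0000000O
OO000000OO
O0O00000O0O
OOOO0000OOOO
O000O000O000O
OO00OO00OO00OO
O0O0O0O0O0O0O0O
OOOOOOOOOOOOOOOO
O000000000000000O
OO00000000000000OO
O0O0000000000000O0O
OOOO000000000000OOOO
O000O00000000000O000O
OO00OO0000000000OO00OO
O0O0O0O000000000O0O0O0O

Derivation:
r0=0: O
r1=1: OO
r2=10: O0O
r3=11: OOOO
r4=100: O000O
r5=101: OO00OO
r6=110: O0O0O0O
r7=111: OOOOOOOO
r8=1000: O0000000O
r9=1001: OO000000OO
r10=1010: O0O00000O0O
r11=1011: OOOO0000OOOO
r12=1100: O000O000O000O
r13=1101: OO00OO00OO00OO
r14=1110: O0O0O0O0O0O0O0O
r15=1111: OOOOOOOOOOOOOOOO
r16=10000: O000000000000000O
r17=10001: OO00000000000000OO
r18=10010: O0O0000000000000O0O
r19=10011: OOOO000000000000OOOO
r20=10100: O000O00000000000O000O
r21=10101: OO00OO0000000000OO00OO
r22=10110: O0O0O0O000000000O0O0O0O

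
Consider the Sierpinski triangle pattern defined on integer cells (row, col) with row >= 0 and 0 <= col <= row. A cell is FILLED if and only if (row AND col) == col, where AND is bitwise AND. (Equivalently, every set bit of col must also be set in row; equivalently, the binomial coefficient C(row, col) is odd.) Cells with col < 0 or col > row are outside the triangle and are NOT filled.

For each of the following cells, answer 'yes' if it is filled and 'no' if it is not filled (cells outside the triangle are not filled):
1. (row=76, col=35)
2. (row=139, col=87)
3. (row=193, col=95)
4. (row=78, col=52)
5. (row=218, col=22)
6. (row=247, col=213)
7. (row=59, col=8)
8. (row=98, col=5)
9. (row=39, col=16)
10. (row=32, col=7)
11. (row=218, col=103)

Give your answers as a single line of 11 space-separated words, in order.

Answer: no no no no no yes yes no no no no

Derivation:
(76,35): row=0b1001100, col=0b100011, row AND col = 0b0 = 0; 0 != 35 -> empty
(139,87): row=0b10001011, col=0b1010111, row AND col = 0b11 = 3; 3 != 87 -> empty
(193,95): row=0b11000001, col=0b1011111, row AND col = 0b1000001 = 65; 65 != 95 -> empty
(78,52): row=0b1001110, col=0b110100, row AND col = 0b100 = 4; 4 != 52 -> empty
(218,22): row=0b11011010, col=0b10110, row AND col = 0b10010 = 18; 18 != 22 -> empty
(247,213): row=0b11110111, col=0b11010101, row AND col = 0b11010101 = 213; 213 == 213 -> filled
(59,8): row=0b111011, col=0b1000, row AND col = 0b1000 = 8; 8 == 8 -> filled
(98,5): row=0b1100010, col=0b101, row AND col = 0b0 = 0; 0 != 5 -> empty
(39,16): row=0b100111, col=0b10000, row AND col = 0b0 = 0; 0 != 16 -> empty
(32,7): row=0b100000, col=0b111, row AND col = 0b0 = 0; 0 != 7 -> empty
(218,103): row=0b11011010, col=0b1100111, row AND col = 0b1000010 = 66; 66 != 103 -> empty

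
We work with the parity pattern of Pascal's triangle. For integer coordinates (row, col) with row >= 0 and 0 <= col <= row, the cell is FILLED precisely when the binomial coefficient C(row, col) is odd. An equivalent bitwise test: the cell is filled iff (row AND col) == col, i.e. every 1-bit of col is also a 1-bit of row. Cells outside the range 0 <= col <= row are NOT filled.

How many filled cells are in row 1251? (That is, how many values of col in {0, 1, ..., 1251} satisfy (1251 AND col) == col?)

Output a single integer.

1251 in binary = 10011100011
popcount(1251) = number of 1-bits in 10011100011 = 6
A col c satisfies (1251 AND c) == c iff every set bit of c is also set in 1251; each of the 6 set bits of 1251 can independently be on or off in c.
count = 2^6 = 64

Answer: 64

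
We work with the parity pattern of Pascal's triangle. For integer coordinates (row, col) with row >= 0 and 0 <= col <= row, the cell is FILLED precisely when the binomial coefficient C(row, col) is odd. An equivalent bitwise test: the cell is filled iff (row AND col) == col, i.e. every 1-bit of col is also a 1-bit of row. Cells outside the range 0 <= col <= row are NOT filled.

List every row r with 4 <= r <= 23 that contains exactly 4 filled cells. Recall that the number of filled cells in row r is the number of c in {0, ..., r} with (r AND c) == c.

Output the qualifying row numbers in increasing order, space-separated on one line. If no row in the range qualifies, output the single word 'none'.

Row r has 2^popcount(r) filled cells, so we need popcount(r) = log2(4) = 2.
Scan r = 4..23 and keep those with exactly 2 one-bits:
r=4=100 popcount=1 -> skip
r=5=101 popcount=2 -> KEEP
r=6=110 popcount=2 -> KEEP
r=7=111 popcount=3 -> skip
r=8=1000 popcount=1 -> skip
r=9=1001 popcount=2 -> KEEP
r=10=1010 popcount=2 -> KEEP
r=11=1011 popcount=3 -> skip
r=12=1100 popcount=2 -> KEEP
r=13=1101 popcount=3 -> skip
r=14=1110 popcount=3 -> skip
r=15=1111 popcount=4 -> skip
r=16=10000 popcount=1 -> skip
r=17=10001 popcount=2 -> KEEP
r=18=10010 popcount=2 -> KEEP
r=19=10011 popcount=3 -> skip
r=20=10100 popcount=2 -> KEEP
r=21=10101 popcount=3 -> skip
r=22=10110 popcount=3 -> skip
r=23=10111 popcount=4 -> skip
Kept rows: 5 6 9 10 12 17 18 20

Answer: 5 6 9 10 12 17 18 20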